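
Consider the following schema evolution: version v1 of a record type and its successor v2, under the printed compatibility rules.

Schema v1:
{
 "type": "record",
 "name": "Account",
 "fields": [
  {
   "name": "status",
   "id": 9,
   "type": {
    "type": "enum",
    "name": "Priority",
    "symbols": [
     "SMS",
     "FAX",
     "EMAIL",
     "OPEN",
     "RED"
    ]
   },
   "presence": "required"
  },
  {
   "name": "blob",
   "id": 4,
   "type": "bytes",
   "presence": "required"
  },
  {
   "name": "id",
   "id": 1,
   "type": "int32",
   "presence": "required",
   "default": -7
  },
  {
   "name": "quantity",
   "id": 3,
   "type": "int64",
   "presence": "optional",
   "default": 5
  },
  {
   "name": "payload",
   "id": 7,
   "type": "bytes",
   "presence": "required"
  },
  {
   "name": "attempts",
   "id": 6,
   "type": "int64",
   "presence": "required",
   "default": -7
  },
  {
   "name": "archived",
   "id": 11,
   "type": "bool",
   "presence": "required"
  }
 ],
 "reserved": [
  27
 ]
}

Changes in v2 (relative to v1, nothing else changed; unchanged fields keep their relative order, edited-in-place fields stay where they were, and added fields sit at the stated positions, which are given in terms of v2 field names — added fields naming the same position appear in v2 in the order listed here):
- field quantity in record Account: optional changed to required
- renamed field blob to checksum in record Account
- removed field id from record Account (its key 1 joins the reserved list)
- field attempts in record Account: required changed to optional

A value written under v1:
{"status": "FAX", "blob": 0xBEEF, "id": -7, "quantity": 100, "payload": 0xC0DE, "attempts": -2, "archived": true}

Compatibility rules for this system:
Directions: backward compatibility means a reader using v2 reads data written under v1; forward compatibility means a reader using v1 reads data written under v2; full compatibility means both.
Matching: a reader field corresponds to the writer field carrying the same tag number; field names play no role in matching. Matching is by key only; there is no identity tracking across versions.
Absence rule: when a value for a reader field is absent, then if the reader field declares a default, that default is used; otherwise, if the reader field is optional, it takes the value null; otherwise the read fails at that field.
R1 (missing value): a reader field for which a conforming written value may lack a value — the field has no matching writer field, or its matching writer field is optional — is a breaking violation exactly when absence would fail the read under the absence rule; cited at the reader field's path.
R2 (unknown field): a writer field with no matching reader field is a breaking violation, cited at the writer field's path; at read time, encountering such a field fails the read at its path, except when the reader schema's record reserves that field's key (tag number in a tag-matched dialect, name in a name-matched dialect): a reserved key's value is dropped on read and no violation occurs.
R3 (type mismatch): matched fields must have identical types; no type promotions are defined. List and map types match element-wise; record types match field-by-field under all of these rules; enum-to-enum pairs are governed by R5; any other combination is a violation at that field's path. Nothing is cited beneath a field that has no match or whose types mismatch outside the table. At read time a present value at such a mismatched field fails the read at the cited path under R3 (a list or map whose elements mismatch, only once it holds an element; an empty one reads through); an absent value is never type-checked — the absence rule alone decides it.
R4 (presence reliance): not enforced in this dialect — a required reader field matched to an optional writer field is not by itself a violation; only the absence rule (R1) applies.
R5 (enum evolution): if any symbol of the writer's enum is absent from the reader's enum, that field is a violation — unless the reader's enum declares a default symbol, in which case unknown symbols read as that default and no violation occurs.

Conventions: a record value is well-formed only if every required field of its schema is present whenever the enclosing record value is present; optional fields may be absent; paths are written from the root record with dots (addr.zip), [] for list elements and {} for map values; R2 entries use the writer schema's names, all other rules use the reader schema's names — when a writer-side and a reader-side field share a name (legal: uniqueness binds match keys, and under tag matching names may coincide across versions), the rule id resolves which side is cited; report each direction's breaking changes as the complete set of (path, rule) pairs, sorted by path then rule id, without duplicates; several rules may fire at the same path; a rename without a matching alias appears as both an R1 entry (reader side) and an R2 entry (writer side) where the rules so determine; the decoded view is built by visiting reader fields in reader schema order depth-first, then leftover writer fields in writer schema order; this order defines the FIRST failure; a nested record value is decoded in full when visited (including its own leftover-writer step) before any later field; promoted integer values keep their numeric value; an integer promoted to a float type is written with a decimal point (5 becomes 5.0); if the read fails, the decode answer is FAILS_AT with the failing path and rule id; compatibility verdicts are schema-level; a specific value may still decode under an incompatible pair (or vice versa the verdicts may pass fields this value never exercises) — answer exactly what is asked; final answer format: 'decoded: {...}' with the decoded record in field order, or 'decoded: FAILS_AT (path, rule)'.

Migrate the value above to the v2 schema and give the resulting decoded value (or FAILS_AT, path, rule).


each type pair in Account: writer, then reader
decode (reader v2):
  status := "FAX"
  checksum := 0xBEEF (from writer blob)
  quantity := 100
  payload := 0xC0DE
  attempts := -2
  archived := true
  writer id: reserved -> dropped
  => decoded: {"status": "FAX", "checksum": 0xBEEF, "quantity": 100, "payload": 0xC0DE, "attempts": -2, "archived": true}
remaining Account differences; none change what is asked:
  field quantity in record Account: optional changed to required -> inert under this dialect — no rule fires on Account and the result does not move
  field attempts in record Account: required changed to optional -> inert under this dialect — no rule fires on Account and the result does not move

decoded: {"status": "FAX", "checksum": 0xBEEF, "quantity": 100, "payload": 0xC0DE, "attempts": -2, "archived": true}


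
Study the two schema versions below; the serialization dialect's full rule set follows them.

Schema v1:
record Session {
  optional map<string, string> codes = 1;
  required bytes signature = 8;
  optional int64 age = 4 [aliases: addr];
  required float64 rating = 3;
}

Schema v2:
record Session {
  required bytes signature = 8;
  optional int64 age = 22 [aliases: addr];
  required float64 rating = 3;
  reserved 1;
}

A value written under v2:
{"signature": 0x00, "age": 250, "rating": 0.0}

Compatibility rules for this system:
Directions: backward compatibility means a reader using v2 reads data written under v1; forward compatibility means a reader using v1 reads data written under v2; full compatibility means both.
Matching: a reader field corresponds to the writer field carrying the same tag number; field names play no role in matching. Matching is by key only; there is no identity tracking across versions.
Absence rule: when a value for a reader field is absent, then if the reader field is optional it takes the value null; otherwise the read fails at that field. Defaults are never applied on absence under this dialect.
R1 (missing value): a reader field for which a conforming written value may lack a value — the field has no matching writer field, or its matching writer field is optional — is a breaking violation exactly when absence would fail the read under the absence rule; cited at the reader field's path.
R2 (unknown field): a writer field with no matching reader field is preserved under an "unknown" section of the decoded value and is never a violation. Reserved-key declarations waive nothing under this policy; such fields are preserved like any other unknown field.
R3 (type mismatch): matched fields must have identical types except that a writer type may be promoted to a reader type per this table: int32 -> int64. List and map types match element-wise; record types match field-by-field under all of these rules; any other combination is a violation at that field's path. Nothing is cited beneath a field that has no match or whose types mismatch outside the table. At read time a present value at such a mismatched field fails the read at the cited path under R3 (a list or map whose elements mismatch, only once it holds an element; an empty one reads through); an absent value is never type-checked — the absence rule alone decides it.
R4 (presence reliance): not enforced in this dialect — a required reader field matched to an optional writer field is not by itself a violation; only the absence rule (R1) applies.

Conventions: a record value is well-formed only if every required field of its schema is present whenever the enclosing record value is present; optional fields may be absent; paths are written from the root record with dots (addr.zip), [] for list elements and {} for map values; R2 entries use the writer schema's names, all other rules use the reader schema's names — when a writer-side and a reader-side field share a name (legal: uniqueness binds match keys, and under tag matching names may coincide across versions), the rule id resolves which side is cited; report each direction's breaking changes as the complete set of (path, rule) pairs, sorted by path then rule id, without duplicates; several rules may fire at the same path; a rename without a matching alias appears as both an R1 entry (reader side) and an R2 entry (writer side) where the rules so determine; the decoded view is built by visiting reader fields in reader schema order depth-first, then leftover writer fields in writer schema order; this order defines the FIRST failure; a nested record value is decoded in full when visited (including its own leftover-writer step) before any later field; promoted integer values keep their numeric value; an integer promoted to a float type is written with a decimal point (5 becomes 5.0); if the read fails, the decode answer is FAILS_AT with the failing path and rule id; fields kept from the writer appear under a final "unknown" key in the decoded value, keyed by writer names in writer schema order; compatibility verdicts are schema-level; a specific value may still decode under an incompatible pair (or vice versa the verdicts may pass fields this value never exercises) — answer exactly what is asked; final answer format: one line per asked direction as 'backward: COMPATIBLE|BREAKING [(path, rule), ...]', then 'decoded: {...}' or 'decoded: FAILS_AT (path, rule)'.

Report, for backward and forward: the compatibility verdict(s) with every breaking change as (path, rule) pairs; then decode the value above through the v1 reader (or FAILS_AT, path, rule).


backward: COMPATIBLE []; forward: COMPATIBLE []; decoded: {"codes": null, "signature": 0x00, "age": null, "rating": 0.0, "unknown": {"age": 250}}

the writer's type comes first in each Session pair
backward for Session (reader v2, writer v1):
  writer required, bytes -> bytes: reader signature maps from writer signature
  age: no writer-side match
  writer required, float64 -> float64: reader rating maps from writer rating
  codes (writer side), unknown to reader
  age (writer side), unknown to reader
  => backward verdict for Session: COMPATIBLE, no violations
forward for Session (reader v1, writer v2):
  codes: no writer-side match
  writer required, bytes -> bytes: reader signature maps from writer signature
  age: no writer-side match
  writer required, float64 -> float64: reader rating maps from writer rating
  age (writer side), unknown to reader
  => forward verdict for Session: COMPATIBLE, no violations
decoding the Session value with the v1 reader:
  codes := null (missing; optional => null)
  signature := 0x00
  age := null (missing; optional => null)
  rating := 0.0
  writer age: kept under "unknown"
  => decoded: {"codes": null, "signature": 0x00, "age": null, "rating": 0.0, "unknown": {"age": 250}}


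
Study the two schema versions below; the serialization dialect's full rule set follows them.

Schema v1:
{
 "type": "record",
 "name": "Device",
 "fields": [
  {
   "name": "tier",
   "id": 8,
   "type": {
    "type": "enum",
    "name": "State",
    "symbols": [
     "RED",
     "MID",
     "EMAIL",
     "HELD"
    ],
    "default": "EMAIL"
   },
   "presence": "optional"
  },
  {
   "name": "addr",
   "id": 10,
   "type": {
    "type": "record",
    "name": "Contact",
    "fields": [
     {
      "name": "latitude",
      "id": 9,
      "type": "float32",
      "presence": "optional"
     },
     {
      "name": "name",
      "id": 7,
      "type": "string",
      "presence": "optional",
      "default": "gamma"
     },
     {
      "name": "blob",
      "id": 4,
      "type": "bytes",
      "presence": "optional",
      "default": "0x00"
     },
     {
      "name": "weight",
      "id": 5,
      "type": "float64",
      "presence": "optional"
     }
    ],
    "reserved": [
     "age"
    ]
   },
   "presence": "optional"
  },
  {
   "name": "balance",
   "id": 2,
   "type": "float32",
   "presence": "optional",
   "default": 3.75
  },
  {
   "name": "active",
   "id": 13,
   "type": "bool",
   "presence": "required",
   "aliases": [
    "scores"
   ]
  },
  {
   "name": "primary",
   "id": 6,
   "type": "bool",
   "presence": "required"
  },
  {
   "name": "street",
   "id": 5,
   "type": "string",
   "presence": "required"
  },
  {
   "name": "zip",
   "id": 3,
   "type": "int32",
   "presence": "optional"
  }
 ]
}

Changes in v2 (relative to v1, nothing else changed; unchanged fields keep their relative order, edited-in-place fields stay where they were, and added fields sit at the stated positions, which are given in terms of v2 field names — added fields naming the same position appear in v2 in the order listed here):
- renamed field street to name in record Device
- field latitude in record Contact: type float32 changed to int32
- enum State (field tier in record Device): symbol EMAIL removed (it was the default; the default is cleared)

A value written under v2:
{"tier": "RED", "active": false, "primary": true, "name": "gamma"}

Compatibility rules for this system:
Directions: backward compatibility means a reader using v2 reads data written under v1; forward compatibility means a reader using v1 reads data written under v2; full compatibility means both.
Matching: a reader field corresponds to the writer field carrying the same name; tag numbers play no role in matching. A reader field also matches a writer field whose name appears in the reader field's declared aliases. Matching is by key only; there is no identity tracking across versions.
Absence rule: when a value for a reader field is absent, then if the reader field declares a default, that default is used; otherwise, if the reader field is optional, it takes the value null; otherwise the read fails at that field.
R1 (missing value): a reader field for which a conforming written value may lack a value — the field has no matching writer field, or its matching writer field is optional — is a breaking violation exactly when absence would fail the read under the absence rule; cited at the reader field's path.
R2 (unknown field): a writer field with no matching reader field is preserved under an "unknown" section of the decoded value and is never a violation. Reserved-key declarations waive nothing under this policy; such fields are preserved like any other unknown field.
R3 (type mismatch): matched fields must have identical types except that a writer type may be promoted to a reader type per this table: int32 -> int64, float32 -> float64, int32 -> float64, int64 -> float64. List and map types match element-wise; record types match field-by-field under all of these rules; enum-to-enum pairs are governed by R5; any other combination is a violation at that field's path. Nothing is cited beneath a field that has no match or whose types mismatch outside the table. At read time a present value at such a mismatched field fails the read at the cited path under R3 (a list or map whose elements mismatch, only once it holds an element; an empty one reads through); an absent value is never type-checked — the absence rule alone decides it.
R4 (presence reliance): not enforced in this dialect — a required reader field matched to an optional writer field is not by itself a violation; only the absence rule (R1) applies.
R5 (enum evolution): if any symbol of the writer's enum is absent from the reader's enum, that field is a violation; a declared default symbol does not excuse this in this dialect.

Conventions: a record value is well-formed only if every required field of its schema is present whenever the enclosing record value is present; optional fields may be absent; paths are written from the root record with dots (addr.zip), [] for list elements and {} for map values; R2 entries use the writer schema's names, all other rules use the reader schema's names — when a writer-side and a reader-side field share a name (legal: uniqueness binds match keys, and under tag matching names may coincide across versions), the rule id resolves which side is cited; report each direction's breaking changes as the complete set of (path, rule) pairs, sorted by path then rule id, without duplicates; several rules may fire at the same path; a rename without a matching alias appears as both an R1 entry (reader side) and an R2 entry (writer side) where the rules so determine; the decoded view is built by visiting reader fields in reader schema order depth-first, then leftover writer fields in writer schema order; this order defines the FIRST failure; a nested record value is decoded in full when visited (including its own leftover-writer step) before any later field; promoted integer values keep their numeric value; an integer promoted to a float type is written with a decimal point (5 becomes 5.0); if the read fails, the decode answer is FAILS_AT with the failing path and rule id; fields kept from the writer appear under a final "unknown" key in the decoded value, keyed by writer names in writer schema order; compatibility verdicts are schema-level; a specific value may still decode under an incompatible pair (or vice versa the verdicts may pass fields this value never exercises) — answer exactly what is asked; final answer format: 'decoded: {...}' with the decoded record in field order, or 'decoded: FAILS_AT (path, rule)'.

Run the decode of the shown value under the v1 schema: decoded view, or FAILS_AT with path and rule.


the writer's type comes first in each Device pair
migrating the Device value to v1:
  tier := "RED"
  addr := null (not supplied -> null)
  balance := 3.75 (no value, default fills)
  active := false
  primary := true
  read fails at street under R1 (no fill)
  => FAILS_AT (street, R1)
checking off the Device differences that do not matter here:
  field latitude in record Contact: type float32 changed to int32 -> schema-level compatibility only; this Device value's decode is unchanged
  enum State (field tier in record Device): symbol EMAIL removed (it was the default; the default is cleared) -> schema-level compatibility only; this Device value's decode is unchanged

decoded: FAILS_AT (street, R1)


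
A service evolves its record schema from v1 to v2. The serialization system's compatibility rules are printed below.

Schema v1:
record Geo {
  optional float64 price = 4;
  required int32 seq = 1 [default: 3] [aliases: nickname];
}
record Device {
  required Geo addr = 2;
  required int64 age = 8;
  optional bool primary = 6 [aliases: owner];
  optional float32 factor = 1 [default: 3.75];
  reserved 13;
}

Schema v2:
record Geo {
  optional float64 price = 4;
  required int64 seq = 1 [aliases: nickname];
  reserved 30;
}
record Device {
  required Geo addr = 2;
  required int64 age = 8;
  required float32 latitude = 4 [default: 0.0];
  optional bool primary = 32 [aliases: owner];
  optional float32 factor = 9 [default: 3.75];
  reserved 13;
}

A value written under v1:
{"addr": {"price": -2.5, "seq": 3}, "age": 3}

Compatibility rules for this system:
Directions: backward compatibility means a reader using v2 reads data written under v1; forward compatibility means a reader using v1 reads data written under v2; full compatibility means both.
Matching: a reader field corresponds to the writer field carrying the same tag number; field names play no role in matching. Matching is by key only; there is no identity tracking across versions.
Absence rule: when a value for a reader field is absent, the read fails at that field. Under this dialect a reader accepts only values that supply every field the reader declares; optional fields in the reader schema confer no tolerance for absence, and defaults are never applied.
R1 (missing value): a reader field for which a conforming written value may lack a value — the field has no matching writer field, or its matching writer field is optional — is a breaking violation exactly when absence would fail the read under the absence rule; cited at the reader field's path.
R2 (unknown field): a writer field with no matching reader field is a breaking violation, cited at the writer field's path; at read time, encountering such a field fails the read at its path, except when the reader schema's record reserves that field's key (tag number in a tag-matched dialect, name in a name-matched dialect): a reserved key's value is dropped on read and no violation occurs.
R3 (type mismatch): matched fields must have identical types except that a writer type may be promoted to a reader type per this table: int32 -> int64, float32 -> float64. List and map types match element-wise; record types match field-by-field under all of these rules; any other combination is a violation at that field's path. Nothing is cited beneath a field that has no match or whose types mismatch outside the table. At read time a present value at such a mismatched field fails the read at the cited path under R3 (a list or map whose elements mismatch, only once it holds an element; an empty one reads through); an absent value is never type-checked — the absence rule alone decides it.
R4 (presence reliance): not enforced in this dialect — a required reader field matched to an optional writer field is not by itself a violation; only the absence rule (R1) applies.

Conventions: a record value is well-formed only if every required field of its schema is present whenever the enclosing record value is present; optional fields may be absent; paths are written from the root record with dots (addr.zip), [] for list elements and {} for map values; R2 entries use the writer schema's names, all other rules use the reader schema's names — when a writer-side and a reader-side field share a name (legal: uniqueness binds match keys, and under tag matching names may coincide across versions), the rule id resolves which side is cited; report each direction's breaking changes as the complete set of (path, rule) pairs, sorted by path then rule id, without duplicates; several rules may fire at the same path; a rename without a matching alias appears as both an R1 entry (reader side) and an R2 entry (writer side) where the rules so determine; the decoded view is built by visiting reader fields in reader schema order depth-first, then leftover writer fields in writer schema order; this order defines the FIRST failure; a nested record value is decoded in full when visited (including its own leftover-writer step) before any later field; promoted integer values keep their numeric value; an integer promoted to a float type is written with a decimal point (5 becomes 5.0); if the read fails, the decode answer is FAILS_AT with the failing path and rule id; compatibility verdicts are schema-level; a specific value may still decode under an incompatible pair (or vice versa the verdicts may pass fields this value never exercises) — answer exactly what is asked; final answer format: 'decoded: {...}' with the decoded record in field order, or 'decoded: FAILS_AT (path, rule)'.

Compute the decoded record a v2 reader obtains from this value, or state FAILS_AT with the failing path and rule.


decoded: FAILS_AT (latitude, R1)

each type pair in Device: writer, then reader
decode walk for Device under reader schema v2:
  addr.price := -2.5
  addr.seq := 3 (int32 -> int64)
  age := 3
  read fails at latitude under R1 (no fill)
  => FAILS_AT (latitude, R1)
the other Device changes do not affect what is asked:
  field seq in record Geo: type int32 changed to int64 (its default is dropped) -> a verdict-level change on Device — the shown value reads the same
  field primary in record Device: tag 6 changed to 32 -> a verdict-level change on Device — the shown value reads the same
  field factor in record Device: tag 1 changed to 9 -> a verdict-level change on Device — the shown value reads the same


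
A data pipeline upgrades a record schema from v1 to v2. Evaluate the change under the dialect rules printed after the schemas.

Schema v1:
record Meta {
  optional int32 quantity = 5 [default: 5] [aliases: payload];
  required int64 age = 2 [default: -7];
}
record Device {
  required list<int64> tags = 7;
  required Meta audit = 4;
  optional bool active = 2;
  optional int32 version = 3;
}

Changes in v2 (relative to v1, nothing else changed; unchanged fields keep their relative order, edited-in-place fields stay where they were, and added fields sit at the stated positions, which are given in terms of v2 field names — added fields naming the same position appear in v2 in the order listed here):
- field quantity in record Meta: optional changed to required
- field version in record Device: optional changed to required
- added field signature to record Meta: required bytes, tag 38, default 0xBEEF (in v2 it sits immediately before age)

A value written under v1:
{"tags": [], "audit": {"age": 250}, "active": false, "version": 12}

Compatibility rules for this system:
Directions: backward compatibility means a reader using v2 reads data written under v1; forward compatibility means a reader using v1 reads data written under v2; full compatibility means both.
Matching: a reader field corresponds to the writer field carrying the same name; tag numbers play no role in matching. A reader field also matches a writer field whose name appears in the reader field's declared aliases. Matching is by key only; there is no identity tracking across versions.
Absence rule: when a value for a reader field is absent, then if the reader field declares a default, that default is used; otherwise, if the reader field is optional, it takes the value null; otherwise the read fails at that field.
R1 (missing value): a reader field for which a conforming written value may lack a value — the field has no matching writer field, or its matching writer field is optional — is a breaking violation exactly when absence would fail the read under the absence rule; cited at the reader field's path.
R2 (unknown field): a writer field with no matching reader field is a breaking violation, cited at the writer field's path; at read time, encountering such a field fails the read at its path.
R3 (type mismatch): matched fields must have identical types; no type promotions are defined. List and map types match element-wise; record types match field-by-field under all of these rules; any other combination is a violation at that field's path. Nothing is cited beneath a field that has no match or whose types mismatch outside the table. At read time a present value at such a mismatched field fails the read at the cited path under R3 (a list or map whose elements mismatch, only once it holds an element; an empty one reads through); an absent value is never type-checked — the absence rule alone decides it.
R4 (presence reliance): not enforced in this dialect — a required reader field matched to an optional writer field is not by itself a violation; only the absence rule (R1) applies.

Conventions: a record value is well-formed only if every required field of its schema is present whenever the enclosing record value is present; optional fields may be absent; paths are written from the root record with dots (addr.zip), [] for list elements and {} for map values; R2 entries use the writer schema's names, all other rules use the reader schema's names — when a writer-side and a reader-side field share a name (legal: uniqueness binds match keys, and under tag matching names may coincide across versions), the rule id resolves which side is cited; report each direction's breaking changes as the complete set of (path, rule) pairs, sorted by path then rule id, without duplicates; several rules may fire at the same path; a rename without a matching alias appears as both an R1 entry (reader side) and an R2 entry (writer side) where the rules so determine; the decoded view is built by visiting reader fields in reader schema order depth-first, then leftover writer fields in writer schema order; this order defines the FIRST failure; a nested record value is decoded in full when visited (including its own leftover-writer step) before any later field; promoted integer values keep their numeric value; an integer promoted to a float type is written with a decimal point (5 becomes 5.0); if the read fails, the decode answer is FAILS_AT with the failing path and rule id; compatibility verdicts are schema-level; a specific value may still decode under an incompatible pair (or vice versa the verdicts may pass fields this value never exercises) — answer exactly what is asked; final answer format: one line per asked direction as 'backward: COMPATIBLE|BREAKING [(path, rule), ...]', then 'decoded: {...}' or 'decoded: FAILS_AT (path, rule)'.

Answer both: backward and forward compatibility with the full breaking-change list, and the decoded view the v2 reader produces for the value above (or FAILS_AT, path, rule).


backward: BREAKING [(version, R1)]; forward: BREAKING [(audit.signature, R2)]; decoded: {"tags": [], "audit": {"quantity": 5, "signature": 0xBEEF, "age": 250}, "active": false, "version": 12}

in Device below, arrows point writer -> reader
backward for Device (reader v2, writer v1):
  writer required, list<int64> -> list<int64>: reader tags maps from writer tags
  writer required, Meta -> Meta: reader audit maps from writer audit
  writer optional, bool -> bool: reader active maps from writer active
  writer optional, int32 -> int32: reader version maps from writer version
  writer optional, int32 -> int32: reader audit.quantity maps from writer audit.quantity
  audit.signature: no writer-side match
  writer required, int64 -> int64: reader audit.age maps from writer audit.age
  breaking: (version, R1)
  backward on Device therefore BREAKING (1)
forward for Device (reader v1, writer v2):
  writer required, list<int64> -> list<int64>: reader tags maps from writer tags
  writer required, Meta -> Meta: reader audit maps from writer audit
  writer optional, bool -> bool: reader active maps from writer active
  writer required, int32 -> int32: reader version maps from writer version
  writer required, int32 -> int32: reader audit.quantity maps from writer audit.quantity
  writer required, int64 -> int64: reader audit.age maps from writer audit.age
  writer audit.signature: unknown to reader
  breaking: (audit.signature, R2)
  forward on Device therefore BREAKING (1)
decode walk for Device under reader schema v2:
  tags := []
  audit.quantity := 5 (no value, default fills)
  audit.signature := 0xBEEF (no value, default fills)
  audit.age := 250
  active := false
  version := 12
  => decoded: {"tags": [], "audit": {"quantity": 5, "signature": 0xBEEF, "age": 250}, "active": false, "version": 12}


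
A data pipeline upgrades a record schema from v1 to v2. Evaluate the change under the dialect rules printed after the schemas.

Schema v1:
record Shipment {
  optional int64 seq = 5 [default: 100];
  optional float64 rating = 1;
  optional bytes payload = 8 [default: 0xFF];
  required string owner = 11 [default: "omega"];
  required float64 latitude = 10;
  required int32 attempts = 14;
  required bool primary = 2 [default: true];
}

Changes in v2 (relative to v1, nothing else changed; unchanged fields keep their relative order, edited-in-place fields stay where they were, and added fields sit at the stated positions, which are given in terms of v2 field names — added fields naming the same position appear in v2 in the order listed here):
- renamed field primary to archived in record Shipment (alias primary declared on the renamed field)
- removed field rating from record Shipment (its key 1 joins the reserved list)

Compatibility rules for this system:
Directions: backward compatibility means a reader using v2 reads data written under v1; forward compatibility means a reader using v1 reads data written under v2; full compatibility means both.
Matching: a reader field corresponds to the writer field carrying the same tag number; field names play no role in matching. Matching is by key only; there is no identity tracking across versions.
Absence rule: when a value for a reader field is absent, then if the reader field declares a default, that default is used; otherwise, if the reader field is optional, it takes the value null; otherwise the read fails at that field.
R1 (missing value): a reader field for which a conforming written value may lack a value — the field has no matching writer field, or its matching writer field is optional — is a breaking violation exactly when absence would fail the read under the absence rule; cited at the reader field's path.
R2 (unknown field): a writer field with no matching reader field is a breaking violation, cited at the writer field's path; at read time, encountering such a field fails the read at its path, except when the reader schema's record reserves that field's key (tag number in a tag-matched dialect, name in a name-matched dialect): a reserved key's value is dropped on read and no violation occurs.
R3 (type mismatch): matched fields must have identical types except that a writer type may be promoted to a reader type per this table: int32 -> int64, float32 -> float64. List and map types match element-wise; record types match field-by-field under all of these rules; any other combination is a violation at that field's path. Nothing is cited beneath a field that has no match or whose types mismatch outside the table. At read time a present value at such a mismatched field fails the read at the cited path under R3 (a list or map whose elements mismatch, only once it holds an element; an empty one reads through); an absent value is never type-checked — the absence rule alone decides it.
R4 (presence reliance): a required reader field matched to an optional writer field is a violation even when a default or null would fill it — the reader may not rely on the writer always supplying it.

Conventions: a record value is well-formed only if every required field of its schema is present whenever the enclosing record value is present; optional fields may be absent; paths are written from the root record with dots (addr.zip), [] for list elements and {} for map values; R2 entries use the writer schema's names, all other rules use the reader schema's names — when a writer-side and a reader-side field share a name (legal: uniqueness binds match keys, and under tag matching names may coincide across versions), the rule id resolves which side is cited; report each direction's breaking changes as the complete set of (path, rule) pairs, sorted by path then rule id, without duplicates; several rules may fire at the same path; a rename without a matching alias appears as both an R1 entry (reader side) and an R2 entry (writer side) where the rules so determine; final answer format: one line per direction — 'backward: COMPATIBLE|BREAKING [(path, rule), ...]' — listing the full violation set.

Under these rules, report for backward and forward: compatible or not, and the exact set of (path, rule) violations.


the writer's type comes first in each Shipment pair
backward pass over Shipment, reader schema v2, writer schema v1:
  seq: int64 -> int64, writer optional; from seq
  payload: bytes -> bytes, writer optional; from payload
  owner: string -> string, writer required; from owner
  latitude: float64 -> float64, writer required; from latitude
  attempts: int32 -> int32, writer required; from attempts
  archived: bool -> bool, writer required; from primary
  writer field rating has no reader counterpart
  => backward verdict for Shipment: COMPATIBLE, no violations
forward pass over Shipment, reader schema v1, writer schema v2:
  seq: int64 -> int64, writer optional; from seq
  rating: no writer match
  payload: bytes -> bytes, writer optional; from payload
  owner: string -> string, writer required; from owner
  latitude: float64 -> float64, writer required; from latitude
  attempts: int32 -> int32, writer required; from attempts
  primary: bool -> bool, writer required; from archived
  => forward verdict for Shipment: COMPATIBLE, no violations

backward: COMPATIBLE []; forward: COMPATIBLE []


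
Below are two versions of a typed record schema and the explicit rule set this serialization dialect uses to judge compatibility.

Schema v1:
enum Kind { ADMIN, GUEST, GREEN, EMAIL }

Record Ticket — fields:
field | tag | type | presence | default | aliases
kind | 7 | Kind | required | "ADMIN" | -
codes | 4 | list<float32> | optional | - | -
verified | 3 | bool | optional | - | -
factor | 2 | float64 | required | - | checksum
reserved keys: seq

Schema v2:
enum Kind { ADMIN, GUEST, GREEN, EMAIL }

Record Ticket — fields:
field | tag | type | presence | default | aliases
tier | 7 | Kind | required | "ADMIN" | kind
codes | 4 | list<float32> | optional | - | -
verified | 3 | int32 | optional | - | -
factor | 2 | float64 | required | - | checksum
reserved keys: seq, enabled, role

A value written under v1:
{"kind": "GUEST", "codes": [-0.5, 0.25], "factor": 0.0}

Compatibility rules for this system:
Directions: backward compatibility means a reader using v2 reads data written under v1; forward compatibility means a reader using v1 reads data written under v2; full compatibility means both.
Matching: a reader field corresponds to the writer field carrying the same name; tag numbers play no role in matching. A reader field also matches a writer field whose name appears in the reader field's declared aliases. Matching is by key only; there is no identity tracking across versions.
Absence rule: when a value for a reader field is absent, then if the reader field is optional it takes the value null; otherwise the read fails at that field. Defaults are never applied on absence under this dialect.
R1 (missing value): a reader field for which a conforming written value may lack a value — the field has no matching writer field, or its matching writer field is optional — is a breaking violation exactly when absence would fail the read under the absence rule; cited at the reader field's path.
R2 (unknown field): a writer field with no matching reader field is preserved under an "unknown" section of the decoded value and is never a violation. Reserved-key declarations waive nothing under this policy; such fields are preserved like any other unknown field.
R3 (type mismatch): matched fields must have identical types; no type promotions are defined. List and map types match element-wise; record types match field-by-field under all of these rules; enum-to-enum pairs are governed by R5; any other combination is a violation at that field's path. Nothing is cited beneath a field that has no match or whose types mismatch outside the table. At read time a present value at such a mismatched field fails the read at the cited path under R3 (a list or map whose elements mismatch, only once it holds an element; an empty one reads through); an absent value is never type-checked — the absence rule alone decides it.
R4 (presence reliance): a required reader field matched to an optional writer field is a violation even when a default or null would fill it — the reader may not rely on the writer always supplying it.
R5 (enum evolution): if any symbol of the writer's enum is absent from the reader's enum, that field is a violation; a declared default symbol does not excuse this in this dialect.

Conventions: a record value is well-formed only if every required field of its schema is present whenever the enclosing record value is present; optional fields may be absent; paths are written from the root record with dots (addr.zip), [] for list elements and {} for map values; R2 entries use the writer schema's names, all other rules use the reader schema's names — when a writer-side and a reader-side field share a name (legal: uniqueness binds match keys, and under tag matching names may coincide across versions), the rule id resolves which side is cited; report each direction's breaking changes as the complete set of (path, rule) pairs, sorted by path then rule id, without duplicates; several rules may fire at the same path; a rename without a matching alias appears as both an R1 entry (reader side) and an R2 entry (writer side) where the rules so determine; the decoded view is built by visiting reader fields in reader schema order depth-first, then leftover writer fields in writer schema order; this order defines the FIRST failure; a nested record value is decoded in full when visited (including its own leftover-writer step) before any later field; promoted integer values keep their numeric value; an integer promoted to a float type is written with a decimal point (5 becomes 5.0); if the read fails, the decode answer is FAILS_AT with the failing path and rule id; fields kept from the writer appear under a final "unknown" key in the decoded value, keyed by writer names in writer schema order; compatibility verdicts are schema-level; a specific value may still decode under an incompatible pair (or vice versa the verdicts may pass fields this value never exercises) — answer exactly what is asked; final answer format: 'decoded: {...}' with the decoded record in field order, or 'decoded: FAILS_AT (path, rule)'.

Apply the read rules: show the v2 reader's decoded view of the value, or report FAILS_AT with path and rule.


decoded: {"tier": "GUEST", "codes": [-0.5, 0.25], "verified": null, "factor": 0.0}

arrows below run writer -> reader for Ticket
migrating the Ticket value to v2:
  tier := "GUEST" (from writer kind)
  codes := [-0.5, 0.25]
  verified := null (not supplied -> null)
  factor := 0.0
  => decoded: {"tier": "GUEST", "codes": [-0.5, 0.25], "verified": null, "factor": 0.0}
remaining Ticket differences; none change what is asked:
  field verified in record Ticket: type bool changed to int32 -> shifts the Ticket verdicts, not this decode
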